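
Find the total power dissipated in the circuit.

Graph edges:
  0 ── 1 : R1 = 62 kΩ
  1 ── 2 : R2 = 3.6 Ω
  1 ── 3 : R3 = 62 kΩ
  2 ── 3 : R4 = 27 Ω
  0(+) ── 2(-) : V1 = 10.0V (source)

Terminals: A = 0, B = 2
Nodal analysis, taking node 2 as the 0 V reference.
Source V1 fixes V_0 = 10 V.
KCL at each unknown node (sum of currents leaving = 0; resistances in Ω):
  Node 1: (V_1 - 10)/62000 + (V_1 - 0)/3.6 + (V_1 - V_3)/62000 = 0
  Node 3: (V_3 - V_1)/62000 + (V_3 - 0)/27 = 0
Collecting terms (coefficients in siemens):
  0.2778·V_1 - 0.00001613·V_3 = 0.0001613
  0.03705·V_3 - 0.00001613·V_1 = 0
Determinant D = (0.2778)(0.03705) - (-0.00001613)(-0.00001613) = 0.01029
V_1 = [(0.0001613)(0.03705) - (-0.00001613)(0)]/D = 0.0005806 V
V_3 = [(0.2778)(0) - (0.0001613)(-0.00001613)]/D = 0.0000002527 V
Power in each resistor, P = (ΔV)²/R:
  P_R1 = (10 - 0.0005806)²/62000 = 0.001613 W
  P_R2 = (0.0005806 - 0)²/3.6 = 0.00000009363 W
  P_R3 = (0.0005806 - 0.0000002527)²/62000 = 0.000000000005432 W
  P_R4 = (0 - 0.0000002527)²/27 = 0.000000000000002366 W
P_total = P_R1 + P_R2 + P_R3 + P_R4 = 0.001613 W

Final answer: 0.001613 W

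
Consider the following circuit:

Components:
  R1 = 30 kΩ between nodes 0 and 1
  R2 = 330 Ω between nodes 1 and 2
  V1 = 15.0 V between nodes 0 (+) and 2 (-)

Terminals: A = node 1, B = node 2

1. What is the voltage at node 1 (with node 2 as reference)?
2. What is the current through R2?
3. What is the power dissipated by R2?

Nodal analysis, taking node 2 as the 0 V reference.
Source V1 fixes V_0 = 15 V.
KCL at each unknown node (sum of currents leaving = 0; resistances in Ω):
  Node 1: (V_1 - 15)/30000 + (V_1 - 0)/330 = 0
Collecting terms: 0.003064 × V_1 = 0.0005  =>  V_1 = 0.1632 V
Part 1:
  Read off the nodal solution: V_1 = 0.1632 V
Part 2:
  I_R2 = (V_1 - V_2)/R2 = (0.1632 - 0)/330 = 0.0004946 A
  Magnitude: I_R2 = 0.0004946 A
Part 3:
  I_R2 = (V_1 - V_2)/R2 = (0.1632 - 0)/330 = 0.0004946 A
  P_R2 = I_R2² × R2 = (0.0004946)² × 330 = 0.00008071 W

Final answers:
1. V_1 = 0.1632 V
2. I_R2 = 0.0004946 A
3. P_R2 = 8.071e-05 W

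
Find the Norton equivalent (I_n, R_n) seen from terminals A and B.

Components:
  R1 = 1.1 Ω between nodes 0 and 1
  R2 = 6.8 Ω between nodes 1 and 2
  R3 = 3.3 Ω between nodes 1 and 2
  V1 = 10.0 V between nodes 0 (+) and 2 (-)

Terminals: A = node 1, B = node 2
Find the Thévenin equivalent first; then I_n = V_th/R_th and R_n = R_th.
Step 1 — V_th is the open-circuit voltage V_A - V_B (nothing connected across the terminals).
Nodal analysis, taking node 2 as the 0 V reference.
Source V1 fixes V_0 = 10 V.
KCL at each unknown node (sum of currents leaving = 0; resistances in Ω):
  Node 1: (V_1 - 10)/1.1 + (V_1 - 0)/6.8 + (V_1 - 0)/3.3 = 0
Collecting terms: 1.359 × V_1 = 9.091  =>  V_1 = 6.689 V
V_th = V_1 - V_2 = 6.689 - 0 = 6.689 V
Step 2 — R_th: zero the source — replace V1 by a short circuit (node 2 merges into node 0) — and find the resistance seen between A (node 1) and B (node 0).
Reduce the network between node 1 (A) and node 0 (B) by series/parallel combination:
  Rp1 = R1 ‖ R2 ‖ R3 (parallel, all between nodes 0 and 1) = 1/(1/1.1 + 1/6.8 + 1/3.3) = 0.7357 Ω
R_th = 0.7357 Ω
I_n = V_th/R_th = 6.689/0.7357 = 9.091 A, and R_n = R_th = 0.7357 Ω

Final answer: I_n = 9.091 A, R_n = 0.7357 Ω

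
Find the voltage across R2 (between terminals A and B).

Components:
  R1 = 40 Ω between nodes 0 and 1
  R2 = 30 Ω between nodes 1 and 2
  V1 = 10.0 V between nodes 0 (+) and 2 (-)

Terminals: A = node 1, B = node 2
R1 and R2 are in series across V1 (node 0 → node 1 → node 2), and the output A–B is taken across R2, so this is a voltage divider.
Series current: I = V1/(R1 + R2) = 10/(40 + 30) = 10/70 = 0.1429 A
V_R2 = I × R2 = V1 × R2/(R1 + R2) = 10 × 30/70 = 4.286 V

Final answer: 4.286 V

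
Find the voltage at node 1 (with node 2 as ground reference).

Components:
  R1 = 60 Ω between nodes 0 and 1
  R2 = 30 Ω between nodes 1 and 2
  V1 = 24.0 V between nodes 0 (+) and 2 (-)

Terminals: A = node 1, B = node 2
Nodal analysis, taking node 2 as the 0 V reference.
Source V1 fixes V_0 = 24 V.
KCL at each unknown node (sum of currents leaving = 0; resistances in Ω):
  Node 1: (V_1 - 24)/60 + (V_1 - 0)/30 = 0
Collecting terms: 0.05 × V_1 = 0.4  =>  V_1 = 8 V
The requested potential is V_1 = 8 V.

Final answer: V_1 = 8 V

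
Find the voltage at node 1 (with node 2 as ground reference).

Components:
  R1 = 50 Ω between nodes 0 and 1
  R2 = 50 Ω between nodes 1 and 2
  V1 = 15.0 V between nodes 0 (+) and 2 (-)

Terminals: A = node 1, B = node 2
Nodal analysis, taking node 2 as the 0 V reference.
Source V1 fixes V_0 = 15 V.
KCL at each unknown node (sum of currents leaving = 0; resistances in Ω):
  Node 1: (V_1 - 15)/50 + (V_1 - 0)/50 = 0
Collecting terms: 0.04 × V_1 = 0.3  =>  V_1 = 7.5 V
The requested potential is V_1 = 7.5 V.

Final answer: V_1 = 7.5 V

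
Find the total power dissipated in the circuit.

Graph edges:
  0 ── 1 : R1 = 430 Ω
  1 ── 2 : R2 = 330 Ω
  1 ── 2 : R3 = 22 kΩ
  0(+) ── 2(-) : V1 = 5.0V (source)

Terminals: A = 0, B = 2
Nodal analysis, taking node 2 as the 0 V reference.
Source V1 fixes V_0 = 5 V.
KCL at each unknown node (sum of currents leaving = 0; resistances in Ω):
  Node 1: (V_1 - 5)/430 + (V_1 - 0)/330 + (V_1 - 0)/22000 = 0
Collecting terms: 0.005401 × V_1 = 0.01163  =>  V_1 = 2.153 V
Power in each resistor, P = (ΔV)²/R:
  P_R1 = (5 - 2.153)²/430 = 0.01885 W
  P_R2 = (2.153 - 0)²/330 = 0.01404 W
  P_R3 = (2.153 - 0)²/22000 = 0.0002107 W
P_total = P_R1 + P_R2 + P_R3 = 0.03311 W

Final answer: 0.03311 W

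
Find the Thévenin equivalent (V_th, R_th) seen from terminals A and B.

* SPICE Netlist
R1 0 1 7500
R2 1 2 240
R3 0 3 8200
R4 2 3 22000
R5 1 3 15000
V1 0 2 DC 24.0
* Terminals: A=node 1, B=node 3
Step 1 — V_th is the open-circuit voltage V_A - V_B (nothing connected across the terminals).
Nodal analysis, taking node 2 as the 0 V reference.
Source V1 fixes V_0 = 24 V.
KCL at each unknown node (sum of currents leaving = 0; resistances in Ω):
  Node 1: (V_1 - 24)/7500 + (V_1 - 0)/240 + (V_1 - V_3)/15000 = 0
  Node 3: (V_3 - 24)/8200 + (V_3 - 0)/22000 + (V_3 - V_1)/15000 = 0
Collecting terms (coefficients in siemens):
  0.004367·V_1 - 0.00006667·V_3 = 0.0032
  0.0002341·V_3 - 0.00006667·V_1 = 0.002927
Determinant D = (0.004367)(0.0002341) - (-0.00006667)(-0.00006667) = 0.000001018
V_1 = [(0.0032)(0.0002341) - (-0.00006667)(0.002927)]/D = 0.9278 V
V_3 = [(0.004367)(0.002927) - (0.0032)(-0.00006667)]/D = 12.77 V
V_th = V_1 - V_3 = 0.9278 - 12.77 = -11.84 V
Step 2 — R_th: zero the source — replace V1 by a short circuit (node 2 merges into node 0) — and find the resistance seen between A (node 1) and B (node 3).
Reduce the network between node 1 (A) and node 3 (B) by series/parallel combination:
  Rp1 = R1 ‖ R2 (parallel, both between nodes 0 and 1) = 1/(1/7500 + 1/240) = 232.6 Ω
  Rp2 = R3 ‖ R4 (parallel, both between nodes 0 and 3) = 1/(1/8200 + 1/22000) = 5974 Ω
  Rs1 = Rp1 + Rp2 (series, joined only at node 0) = 232.6 + 5974 = 6206 Ω
  Rp3 = R5 ‖ Rs1 (parallel, both between nodes 1 and 3) = 1/(1/15000 + 1/6206) = 4390 Ω
R_th = 4.39 kΩ

Final answer: V_th = -11.84 V, R_th = 4.39 kΩ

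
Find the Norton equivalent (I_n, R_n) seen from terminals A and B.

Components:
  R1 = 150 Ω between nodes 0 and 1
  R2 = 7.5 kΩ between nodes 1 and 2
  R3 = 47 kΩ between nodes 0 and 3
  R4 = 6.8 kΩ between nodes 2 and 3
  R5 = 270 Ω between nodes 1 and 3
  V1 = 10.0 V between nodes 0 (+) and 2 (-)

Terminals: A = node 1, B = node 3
Find the Thévenin equivalent first; then I_n = V_th/R_th and R_n = R_th.
Step 1 — V_th is the open-circuit voltage V_A - V_B (nothing connected across the terminals).
Nodal analysis, taking node 2 as the 0 V reference.
Source V1 fixes V_0 = 10 V.
KCL at each unknown node (sum of currents leaving = 0; resistances in Ω):
  Node 1: (V_1 - 10)/150 + (V_1 - 0)/7500 + (V_1 - V_3)/270 = 0
  Node 3: (V_3 - 10)/47000 + (V_3 - 0)/6800 + (V_3 - V_1)/270 = 0
Collecting terms (coefficients in siemens):
  0.0105·V_1 - 0.003704·V_3 = 0.06667
  0.003872·V_3 - 0.003704·V_1 = 0.0002128
Determinant D = (0.0105)(0.003872) - (-0.003704)(-0.003704) = 0.00002695
V_1 = [(0.06667)(0.003872) - (-0.003704)(0.0002128)]/D = 9.606 V
V_3 = [(0.0105)(0.0002128) - (0.06667)(-0.003704)]/D = 9.244 V
V_th = V_1 - V_3 = 9.606 - 9.244 = 0.3627 V
Step 2 — R_th: zero the source — replace V1 by a short circuit (node 2 merges into node 0) — and find the resistance seen between A (node 1) and B (node 3).
Reduce the network between node 1 (A) and node 3 (B) by series/parallel combination:
  Rp1 = R1 ‖ R2 (parallel, both between nodes 0 and 1) = 1/(1/150 + 1/7500) = 147.1 Ω
  Rp2 = R3 ‖ R4 (parallel, both between nodes 0 and 3) = 1/(1/47000 + 1/6800) = 5941 Ω
  Rs1 = Rp1 + Rp2 (series, joined only at node 0) = 147.1 + 5941 = 6088 Ω
  Rp3 = R5 ‖ Rs1 (parallel, both between nodes 1 and 3) = 1/(1/270 + 1/6088) = 258.5 Ω
R_th = 258.5 Ω
I_n = V_th/R_th = 0.3627/258.5 = 0.001403 A, and R_n = R_th = 258.5 Ω

Final answer: I_n = 0.001403 A, R_n = 258.5 Ω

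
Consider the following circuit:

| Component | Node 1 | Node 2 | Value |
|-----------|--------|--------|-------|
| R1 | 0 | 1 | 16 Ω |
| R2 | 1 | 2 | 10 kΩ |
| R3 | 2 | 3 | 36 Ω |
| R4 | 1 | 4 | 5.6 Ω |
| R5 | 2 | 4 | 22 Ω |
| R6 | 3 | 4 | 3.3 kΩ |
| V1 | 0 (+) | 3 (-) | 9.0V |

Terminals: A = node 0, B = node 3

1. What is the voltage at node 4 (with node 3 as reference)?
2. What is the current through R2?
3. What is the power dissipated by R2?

Nodal analysis, taking node 3 as the 0 V reference.
Source V1 fixes V_0 = 9 V.
KCL at each unknown node (sum of currents leaving = 0; resistances in Ω):
  Node 1: (V_1 - 9)/16 + (V_1 - V_2)/10000 + (V_1 - V_4)/5.6 = 0
  Node 2: (V_2 - V_1)/10000 + (V_2 - 0)/36 + (V_2 - V_4)/22 = 0
  Node 4: (V_4 - V_1)/5.6 + (V_4 - V_2)/22 + (V_4 - 0)/3300 = 0
Collecting terms (coefficients in siemens):
  0.2412·V_1 - 0.0001·V_2 - 0.1786·V_4 = 0.5625
  0.07333·V_2 - 0.0001·V_1 - 0.04545·V_4 = 0
  0.2243·V_4 - 0.1786·V_1 - 0.04545·V_2 = 0
Solving these 3 simultaneous equations (Gaussian elimination) gives:
  V_1 = 7.166 V, V_2 = 4.055 V, V_4 = 6.526 V
Part 1:
  Read off the nodal solution: V_4 = 6.526 V
Part 2:
  I_R2 = (V_1 - V_2)/R2 = (7.166 - 4.055)/10000 = 0.0003111 A
  Magnitude: I_R2 = 0.0003111 A
Part 3:
  I_R2 = (V_1 - V_2)/R2 = (7.166 - 4.055)/10000 = 0.0003111 A
  P_R2 = I_R2² × R2 = (0.0003111)² × 10000 = 0.000968 W

Final answers:
1. V_4 = 6.526 V
2. I_R2 = 0.0003111 A
3. P_R2 = 0.000968 W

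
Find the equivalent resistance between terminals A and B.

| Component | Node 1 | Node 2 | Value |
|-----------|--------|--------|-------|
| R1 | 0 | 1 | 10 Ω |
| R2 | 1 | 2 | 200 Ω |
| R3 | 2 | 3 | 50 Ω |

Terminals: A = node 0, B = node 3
Reduce the network between node 0 (A) and node 3 (B) by series/parallel combination:
  Rs1 = R1 + R2 (series, joined only at node 1) = 10 + 200 = 210 Ω
  Rs2 = R3 + Rs1 (series, joined only at node 2) = 50 + 210 = 260 Ω
R_eq = 260 Ω

Final answer: 260 Ω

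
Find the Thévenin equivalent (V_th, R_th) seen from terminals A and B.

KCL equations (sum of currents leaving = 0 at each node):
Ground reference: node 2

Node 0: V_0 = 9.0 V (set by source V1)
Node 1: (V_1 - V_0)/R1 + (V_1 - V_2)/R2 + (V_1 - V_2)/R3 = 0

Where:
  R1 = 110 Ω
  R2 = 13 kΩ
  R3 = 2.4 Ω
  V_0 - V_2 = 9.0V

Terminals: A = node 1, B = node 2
Step 1 — V_th is the open-circuit voltage V_A - V_B (nothing connected across the terminals).
Nodal analysis, taking node 2 as the 0 V reference.
Source V1 fixes V_0 = 9 V.
KCL at each unknown node (sum of currents leaving = 0; resistances in Ω):
  Node 1: (V_1 - 9)/110 + (V_1 - 0)/13000 + (V_1 - 0)/2.4 = 0
Collecting terms: 0.4258 × V_1 = 0.08182  =>  V_1 = 0.1921 V
V_th = V_1 - V_2 = 0.1921 - 0 = 0.1921 V
Step 2 — R_th: zero the source — replace V1 by a short circuit (node 2 merges into node 0) — and find the resistance seen between A (node 1) and B (node 0).
Reduce the network between node 1 (A) and node 0 (B) by series/parallel combination:
  Rp1 = R1 ‖ R2 ‖ R3 (parallel, all between nodes 0 and 1) = 1/(1/110 + 1/13000 + 1/2.4) = 2.348 Ω
R_th = 2.348 Ω

Final answer: V_th = 0.1921 V, R_th = 2.348 Ω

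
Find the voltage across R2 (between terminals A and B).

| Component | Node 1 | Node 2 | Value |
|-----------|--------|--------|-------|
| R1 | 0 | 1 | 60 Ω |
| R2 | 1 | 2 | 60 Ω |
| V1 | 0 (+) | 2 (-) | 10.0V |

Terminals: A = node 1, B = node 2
R1 and R2 are in series across V1 (node 0 → node 1 → node 2), and the output A–B is taken across R2, so this is a voltage divider.
Series current: I = V1/(R1 + R2) = 10/(60 + 60) = 10/120 = 0.08333 A
V_R2 = I × R2 = V1 × R2/(R1 + R2) = 10 × 60/120 = 5 V

Final answer: 5 V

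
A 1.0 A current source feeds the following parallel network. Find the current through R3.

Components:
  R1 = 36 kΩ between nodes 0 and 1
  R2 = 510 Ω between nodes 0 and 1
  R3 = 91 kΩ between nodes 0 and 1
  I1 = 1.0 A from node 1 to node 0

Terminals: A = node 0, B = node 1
All resistors sit directly between nodes 0 and 1, so they are in parallel and share one voltage V; the full source current 1 A splits among them.
1/R_par = 1/36000 + 1/510 + 1/91000 = 0.002 S  =>  R_par = 500.1 Ω
V = I × R_par = 1 × 500.1 = 500.1 V
I_R3 = V/R3 = 500.1/91000 = 0.005496 A

Final answer: 0.005496 A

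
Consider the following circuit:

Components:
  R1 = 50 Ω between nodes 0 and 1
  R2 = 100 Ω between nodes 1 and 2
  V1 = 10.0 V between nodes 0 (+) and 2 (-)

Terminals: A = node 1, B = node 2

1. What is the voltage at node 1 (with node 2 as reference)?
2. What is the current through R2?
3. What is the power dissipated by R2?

Nodal analysis, taking node 2 as the 0 V reference.
Source V1 fixes V_0 = 10 V.
KCL at each unknown node (sum of currents leaving = 0; resistances in Ω):
  Node 1: (V_1 - 10)/50 + (V_1 - 0)/100 = 0
Collecting terms: 0.03 × V_1 = 0.2  =>  V_1 = 6.667 V
Part 1:
  Read off the nodal solution: V_1 = 6.667 V
Part 2:
  I_R2 = (V_1 - V_2)/R2 = (6.667 - 0)/100 = 0.06667 A
  Magnitude: I_R2 = 0.06667 A
Part 3:
  I_R2 = (V_1 - V_2)/R2 = (6.667 - 0)/100 = 0.06667 A
  P_R2 = I_R2² × R2 = (0.06667)² × 100 = 0.4444 W

Final answers:
1. V_1 = 6.667 V
2. I_R2 = 0.06667 A
3. P_R2 = 0.4444 W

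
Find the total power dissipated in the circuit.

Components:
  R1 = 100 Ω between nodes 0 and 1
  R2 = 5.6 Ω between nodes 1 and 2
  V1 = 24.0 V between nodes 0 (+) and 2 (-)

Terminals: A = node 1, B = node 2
Nodal analysis, taking node 2 as the 0 V reference.
Source V1 fixes V_0 = 24 V.
KCL at each unknown node (sum of currents leaving = 0; resistances in Ω):
  Node 1: (V_1 - 24)/100 + (V_1 - 0)/5.6 = 0
Collecting terms: 0.1886 × V_1 = 0.24  =>  V_1 = 1.273 V
Power in each resistor, P = (ΔV)²/R:
  P_R1 = (24 - 1.273)²/100 = 5.165 W
  P_R2 = (1.273 - 0)²/5.6 = 0.2893 W
P_total = P_R1 + P_R2 = 5.455 W

Final answer: 5.455 W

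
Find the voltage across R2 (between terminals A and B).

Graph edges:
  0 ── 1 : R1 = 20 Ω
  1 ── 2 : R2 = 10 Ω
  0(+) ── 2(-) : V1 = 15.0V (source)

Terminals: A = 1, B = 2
R1 and R2 are in series across V1 (node 0 → node 1 → node 2), and the output A–B is taken across R2, so this is a voltage divider.
Series current: I = V1/(R1 + R2) = 15/(20 + 10) = 15/30 = 0.5 A
V_R2 = I × R2 = V1 × R2/(R1 + R2) = 15 × 10/30 = 5 V

Final answer: 5 V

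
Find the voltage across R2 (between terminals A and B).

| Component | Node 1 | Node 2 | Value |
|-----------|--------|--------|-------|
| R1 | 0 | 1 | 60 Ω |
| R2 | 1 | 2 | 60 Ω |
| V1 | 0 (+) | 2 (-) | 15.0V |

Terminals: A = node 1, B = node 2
R1 and R2 are in series across V1 (node 0 → node 1 → node 2), and the output A–B is taken across R2, so this is a voltage divider.
Series current: I = V1/(R1 + R2) = 15/(60 + 60) = 15/120 = 0.125 A
V_R2 = I × R2 = V1 × R2/(R1 + R2) = 15 × 60/120 = 7.5 V

Final answer: 7.5 V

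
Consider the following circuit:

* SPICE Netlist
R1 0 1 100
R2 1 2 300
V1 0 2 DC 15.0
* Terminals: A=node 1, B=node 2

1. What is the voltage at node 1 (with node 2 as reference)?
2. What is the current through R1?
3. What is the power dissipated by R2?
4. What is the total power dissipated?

Nodal analysis, taking node 2 as the 0 V reference.
Source V1 fixes V_0 = 15 V.
KCL at each unknown node (sum of currents leaving = 0; resistances in Ω):
  Node 1: (V_1 - 15)/100 + (V_1 - 0)/300 = 0
Collecting terms: 0.01333 × V_1 = 0.15  =>  V_1 = 11.25 V
Part 1:
  Read off the nodal solution: V_1 = 11.25 V
Part 2:
  I_R1 = (V_0 - V_1)/R1 = (15 - 11.25)/100 = 0.0375 A
  Magnitude: I_R1 = 0.0375 A
Part 3:
  I_R2 = (V_1 - V_2)/R2 = (11.25 - 0)/300 = 0.0375 A
  P_R2 = I_R2² × R2 = (0.0375)² × 300 = 0.4219 W
Part 4:
  Power in each resistor, P = (ΔV)²/R:
    P_R1 = (15 - 11.25)²/100 = 0.1406 W
    P_R2 = (11.25 - 0)²/300 = 0.4219 W
  P_total = P_R1 + P_R2 = 0.5625 W

Final answers:
1. V_1 = 11.25 V
2. I_R1 = 0.0375 A
3. P_R2 = 0.4219 W
4. P_total = 0.5625 W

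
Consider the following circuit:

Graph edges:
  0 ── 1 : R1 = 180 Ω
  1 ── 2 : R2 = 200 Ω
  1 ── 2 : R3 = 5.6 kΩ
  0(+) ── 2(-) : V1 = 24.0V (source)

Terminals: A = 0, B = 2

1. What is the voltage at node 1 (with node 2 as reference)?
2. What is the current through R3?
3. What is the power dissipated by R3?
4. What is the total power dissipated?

Nodal analysis, taking node 2 as the 0 V reference.
Source V1 fixes V_0 = 24 V.
KCL at each unknown node (sum of currents leaving = 0; resistances in Ω):
  Node 1: (V_1 - 24)/180 + (V_1 - 0)/200 + (V_1 - 0)/5600 = 0
Collecting terms: 0.01073 × V_1 = 0.1333  =>  V_1 = 12.42 V
Part 1:
  Read off the nodal solution: V_1 = 12.42 V
Part 2:
  I_R3 = (V_1 - V_2)/R3 = (12.42 - 0)/5600 = 0.002218 A
  Magnitude: I_R3 = 0.002218 A
Part 3:
  I_R3 = (V_1 - V_2)/R3 = (12.42 - 0)/5600 = 0.002218 A
  P_R3 = I_R3² × R3 = (0.002218)² × 5600 = 0.02755 W
Part 4:
  Power in each resistor, P = (ΔV)²/R:
    P_R1 = (24 - 12.42)²/180 = 0.7448 W
    P_R2 = (12.42 - 0)²/200 = 0.7715 W
    P_R3 = (12.42 - 0)²/5600 = 0.02755 W
  P_total = P_R1 + P_R2 + P_R3 = 1.544 W

Final answers:
1. V_1 = 12.42 V
2. I_R3 = 0.002218 A
3. P_R3 = 0.02755 W
4. P_total = 1.544 W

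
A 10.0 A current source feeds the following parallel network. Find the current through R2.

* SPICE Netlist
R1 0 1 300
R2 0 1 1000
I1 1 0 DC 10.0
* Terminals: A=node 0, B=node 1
All resistors sit directly between nodes 0 and 1, so they are in parallel and share one voltage V; the full source current 10 A splits among them.
1/R_par = 1/300 + 1/1000 = 0.004333 S  =>  R_par = 230.8 Ω
V = I × R_par = 10 × 230.8 = 2308 V
I_R2 = V/R2 = 2308/1000 = 2.308 A

Final answer: 2.308 A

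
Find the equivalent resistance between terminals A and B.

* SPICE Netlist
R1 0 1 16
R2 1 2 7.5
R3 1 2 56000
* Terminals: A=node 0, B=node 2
Reduce the network between node 0 (A) and node 2 (B) by series/parallel combination:
  Rp1 = R2 ‖ R3 (parallel, both between nodes 1 and 2) = 1/(1/7.5 + 1/56000) = 7.499 Ω
  Rs1 = R1 + Rp1 (series, joined only at node 1) = 16 + 7.499 = 23.5 Ω
R_eq = 23.5 Ω

Final answer: 23.5 Ω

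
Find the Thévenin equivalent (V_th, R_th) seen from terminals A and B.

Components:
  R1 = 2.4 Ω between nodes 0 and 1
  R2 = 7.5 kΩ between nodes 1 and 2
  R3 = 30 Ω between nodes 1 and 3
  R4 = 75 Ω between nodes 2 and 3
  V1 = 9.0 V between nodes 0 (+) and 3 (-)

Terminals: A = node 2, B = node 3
Step 1 — V_th is the open-circuit voltage V_A - V_B (nothing connected across the terminals).
Nodal analysis, taking node 3 as the 0 V reference.
Source V1 fixes V_0 = 9 V.
KCL at each unknown node (sum of currents leaving = 0; resistances in Ω):
  Node 1: (V_1 - 9)/2.4 + (V_1 - V_2)/7500 + (V_1 - 0)/30 = 0
  Node 2: (V_2 - V_1)/7500 + (V_2 - 0)/75 = 0
Collecting terms (coefficients in siemens):
  0.4501·V_1 - 0.0001333·V_2 = 3.75
  0.01347·V_2 - 0.0001333·V_1 = 0
Determinant D = (0.4501)(0.01347) - (-0.0001333)(-0.0001333) = 0.006062
V_1 = [(3.75)(0.01347) - (-0.0001333)(0)]/D = 8.331 V
V_2 = [(0.4501)(0) - (3.75)(-0.0001333)]/D = 0.08248 V
V_th = V_2 - V_3 = 0.08248 - 0 = 0.08248 V
Step 2 — R_th: zero the source — replace V1 by a short circuit (node 3 merges into node 0) — and find the resistance seen between A (node 2) and B (node 0).
Reduce the network between node 2 (A) and node 0 (B) by series/parallel combination:
  Rp1 = R1 ‖ R3 (parallel, both between nodes 0 and 1) = 1/(1/2.4 + 1/30) = 2.222 Ω
  Rs1 = R2 + Rp1 (series, joined only at node 1) = 7500 + 2.222 = 7502 Ω
  Rp2 = R4 ‖ Rs1 (parallel, both between nodes 0 and 2) = 1/(1/75 + 1/7502) = 74.26 Ω
R_th = 74.26 Ω

Final answer: V_th = 0.08248 V, R_th = 74.26 Ω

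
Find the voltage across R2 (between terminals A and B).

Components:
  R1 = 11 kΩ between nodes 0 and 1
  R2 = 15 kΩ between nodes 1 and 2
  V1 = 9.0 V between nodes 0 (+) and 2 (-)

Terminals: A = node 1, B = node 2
R1 and R2 are in series across V1 (node 0 → node 1 → node 2), and the output A–B is taken across R2, so this is a voltage divider.
Series current: I = V1/(R1 + R2) = 9/(11000 + 15000) = 9/26000 = 0.0003462 A
V_R2 = I × R2 = V1 × R2/(R1 + R2) = 9 × 15000/26000 = 5.192 V

Final answer: 5.192 V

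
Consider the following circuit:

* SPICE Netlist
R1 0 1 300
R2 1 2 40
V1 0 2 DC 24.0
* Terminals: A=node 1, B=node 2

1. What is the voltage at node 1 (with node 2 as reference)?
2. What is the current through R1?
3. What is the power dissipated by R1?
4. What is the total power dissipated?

Nodal analysis, taking node 2 as the 0 V reference.
Source V1 fixes V_0 = 24 V.
KCL at each unknown node (sum of currents leaving = 0; resistances in Ω):
  Node 1: (V_1 - 24)/300 + (V_1 - 0)/40 = 0
Collecting terms: 0.02833 × V_1 = 0.08  =>  V_1 = 2.824 V
Part 1:
  Read off the nodal solution: V_1 = 2.824 V
Part 2:
  I_R1 = (V_0 - V_1)/R1 = (24 - 2.824)/300 = 0.07059 A
  Magnitude: I_R1 = 0.07059 A
Part 3:
  I_R1 = (V_0 - V_1)/R1 = (24 - 2.824)/300 = 0.07059 A
  P_R1 = I_R1² × R1 = (0.07059)² × 300 = 1.495 W
Part 4:
  Power in each resistor, P = (ΔV)²/R:
    P_R1 = (24 - 2.824)²/300 = 1.495 W
    P_R2 = (2.824 - 0)²/40 = 0.1993 W
  P_total = P_R1 + P_R2 = 1.694 W

Final answers:
1. V_1 = 2.824 V
2. I_R1 = 0.07059 A
3. P_R1 = 1.495 W
4. P_total = 1.694 W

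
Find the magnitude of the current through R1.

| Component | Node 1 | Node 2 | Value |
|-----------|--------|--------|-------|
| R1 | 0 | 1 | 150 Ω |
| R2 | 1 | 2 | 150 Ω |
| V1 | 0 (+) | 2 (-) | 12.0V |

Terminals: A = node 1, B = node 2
Nodal analysis, taking node 2 as the 0 V reference.
Source V1 fixes V_0 = 12 V.
KCL at each unknown node (sum of currents leaving = 0; resistances in Ω):
  Node 1: (V_1 - 12)/150 + (V_1 - 0)/150 = 0
Collecting terms: 0.01333 × V_1 = 0.08  =>  V_1 = 6 V
I_R1 = (V_0 - V_1)/R1 = (12 - 6)/150 = 0.04 A
|I_R1| = 0.04 A

Final answer: |I_R1| = 0.04 A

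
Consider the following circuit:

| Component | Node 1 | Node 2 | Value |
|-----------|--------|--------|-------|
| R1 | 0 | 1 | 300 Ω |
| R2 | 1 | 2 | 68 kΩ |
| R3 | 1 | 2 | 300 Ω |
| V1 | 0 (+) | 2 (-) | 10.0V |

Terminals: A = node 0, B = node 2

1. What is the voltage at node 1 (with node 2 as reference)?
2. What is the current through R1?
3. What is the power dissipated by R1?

Nodal analysis, taking node 2 as the 0 V reference.
Source V1 fixes V_0 = 10 V.
KCL at each unknown node (sum of currents leaving = 0; resistances in Ω):
  Node 1: (V_1 - 10)/300 + (V_1 - 0)/68000 + (V_1 - 0)/300 = 0
Collecting terms: 0.006681 × V_1 = 0.03333  =>  V_1 = 4.989 V
Part 1:
  Read off the nodal solution: V_1 = 4.989 V
Part 2:
  I_R1 = (V_0 - V_1)/R1 = (10 - 4.989)/300 = 0.0167 A
  Magnitude: I_R1 = 0.0167 A
Part 3:
  I_R1 = (V_0 - V_1)/R1 = (10 - 4.989)/300 = 0.0167 A
  P_R1 = I_R1² × R1 = (0.0167)² × 300 = 0.0837 W

Final answers:
1. V_1 = 4.989 V
2. I_R1 = 0.0167 A
3. P_R1 = 0.0837 W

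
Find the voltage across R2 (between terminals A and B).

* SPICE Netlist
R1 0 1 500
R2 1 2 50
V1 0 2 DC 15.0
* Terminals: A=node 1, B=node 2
R1 and R2 are in series across V1 (node 0 → node 1 → node 2), and the output A–B is taken across R2, so this is a voltage divider.
Series current: I = V1/(R1 + R2) = 15/(500 + 50) = 15/550 = 0.02727 A
V_R2 = I × R2 = V1 × R2/(R1 + R2) = 15 × 50/550 = 1.364 V

Final answer: 1.364 V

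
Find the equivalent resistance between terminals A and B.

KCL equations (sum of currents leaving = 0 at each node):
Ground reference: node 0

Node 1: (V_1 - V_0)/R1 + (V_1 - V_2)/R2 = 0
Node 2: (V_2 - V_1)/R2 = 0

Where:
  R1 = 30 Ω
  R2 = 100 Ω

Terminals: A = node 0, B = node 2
Reduce the network between node 0 (A) and node 2 (B) by series/parallel combination:
  Rs1 = R1 + R2 (series, joined only at node 1) = 30 + 100 = 130 Ω
R_eq = 130 Ω

Final answer: 130 Ω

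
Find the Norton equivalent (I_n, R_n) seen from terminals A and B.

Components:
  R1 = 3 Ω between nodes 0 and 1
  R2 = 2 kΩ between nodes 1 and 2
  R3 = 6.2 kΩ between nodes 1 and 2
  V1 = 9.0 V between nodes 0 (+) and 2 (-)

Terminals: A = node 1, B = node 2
Find the Thévenin equivalent first; then I_n = V_th/R_th and R_n = R_th.
Step 1 — V_th is the open-circuit voltage V_A - V_B (nothing connected across the terminals).
Nodal analysis, taking node 2 as the 0 V reference.
Source V1 fixes V_0 = 9 V.
KCL at each unknown node (sum of currents leaving = 0; resistances in Ω):
  Node 1: (V_1 - 9)/3 + (V_1 - 0)/2000 + (V_1 - 0)/6200 = 0
Collecting terms: 0.334 × V_1 = 3  =>  V_1 = 8.982 V
V_th = V_1 - V_2 = 8.982 - 0 = 8.982 V
Step 2 — R_th: zero the source — replace V1 by a short circuit (node 2 merges into node 0) — and find the resistance seen between A (node 1) and B (node 0).
Reduce the network between node 1 (A) and node 0 (B) by series/parallel combination:
  Rp1 = R1 ‖ R2 ‖ R3 (parallel, all between nodes 0 and 1) = 1/(1/3 + 1/2000 + 1/6200) = 2.994 Ω
R_th = 2.994 Ω
I_n = V_th/R_th = 8.982/2.994 = 3 A, and R_n = R_th = 2.994 Ω

Final answer: I_n = 3 A, R_n = 2.994 Ω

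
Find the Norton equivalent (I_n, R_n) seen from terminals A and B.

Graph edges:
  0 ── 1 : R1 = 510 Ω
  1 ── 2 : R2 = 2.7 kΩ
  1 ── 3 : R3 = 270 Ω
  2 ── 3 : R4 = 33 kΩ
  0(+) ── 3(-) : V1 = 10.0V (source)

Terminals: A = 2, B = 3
Find the Thévenin equivalent first; then I_n = V_th/R_th and R_n = R_th.
Step 1 — V_th is the open-circuit voltage V_A - V_B (nothing connected across the terminals).
Nodal analysis, taking node 3 as the 0 V reference.
Source V1 fixes V_0 = 10 V.
KCL at each unknown node (sum of currents leaving = 0; resistances in Ω):
  Node 1: (V_1 - 10)/510 + (V_1 - V_2)/2700 + (V_1 - 0)/270 = 0
  Node 2: (V_2 - V_1)/2700 + (V_2 - 0)/33000 = 0
Collecting terms (coefficients in siemens):
  0.006035·V_1 - 0.0003704·V_2 = 0.01961
  0.0004007·V_2 - 0.0003704·V_1 = 0
Determinant D = (0.006035)(0.0004007) - (-0.0003704)(-0.0003704) = 0.000002281
V_1 = [(0.01961)(0.0004007) - (-0.0003704)(0)]/D = 3.445 V
V_2 = [(0.006035)(0) - (0.01961)(-0.0003704)]/D = 3.184 V
V_th = V_2 - V_3 = 3.184 - 0 = 3.184 V
Step 2 — R_th: zero the source — replace V1 by a short circuit (node 3 merges into node 0) — and find the resistance seen between A (node 2) and B (node 0).
Reduce the network between node 2 (A) and node 0 (B) by series/parallel combination:
  Rp1 = R1 ‖ R3 (parallel, both between nodes 0 and 1) = 1/(1/510 + 1/270) = 176.5 Ω
  Rs1 = R2 + Rp1 (series, joined only at node 1) = 2700 + 176.5 = 2877 Ω
  Rp2 = R4 ‖ Rs1 (parallel, both between nodes 0 and 2) = 1/(1/33000 + 1/2877) = 2646 Ω
R_th = 2.646 kΩ
I_n = V_th/R_th = 3.184/2646 = 0.001203 A, and R_n = R_th = 2.646 kΩ

Final answer: I_n = 0.001203 A, R_n = 2.646 kΩ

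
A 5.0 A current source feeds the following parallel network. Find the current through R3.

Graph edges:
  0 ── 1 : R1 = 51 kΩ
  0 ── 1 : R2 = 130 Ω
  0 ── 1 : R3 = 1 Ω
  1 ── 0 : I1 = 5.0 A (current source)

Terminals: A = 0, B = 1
All resistors sit directly between nodes 0 and 1, so they are in parallel and share one voltage V; the full source current 5 A splits among them.
1/R_par = 1/51000 + 1/130 + 1/1 = 1.008 S  =>  R_par = 0.9923 Ω
V = I × R_par = 5 × 0.9923 = 4.962 V
I_R3 = V/R3 = 4.962/1 = 4.962 A

Final answer: 4.962 A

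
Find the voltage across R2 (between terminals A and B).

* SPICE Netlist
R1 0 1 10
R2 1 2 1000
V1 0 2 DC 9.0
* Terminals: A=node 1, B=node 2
R1 and R2 are in series across V1 (node 0 → node 1 → node 2), and the output A–B is taken across R2, so this is a voltage divider.
Series current: I = V1/(R1 + R2) = 9/(10 + 1000) = 9/1010 = 0.008911 A
V_R2 = I × R2 = V1 × R2/(R1 + R2) = 9 × 1000/1010 = 8.911 V

Final answer: 8.911 V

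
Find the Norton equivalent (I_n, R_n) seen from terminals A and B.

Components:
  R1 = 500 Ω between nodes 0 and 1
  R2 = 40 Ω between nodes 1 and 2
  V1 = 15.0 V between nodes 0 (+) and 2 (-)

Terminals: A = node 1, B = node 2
Find the Thévenin equivalent first; then I_n = V_th/R_th and R_n = R_th.
Step 1 — V_th is the open-circuit voltage V_A - V_B (nothing connected across the terminals).
Nodal analysis, taking node 2 as the 0 V reference.
Source V1 fixes V_0 = 15 V.
KCL at each unknown node (sum of currents leaving = 0; resistances in Ω):
  Node 1: (V_1 - 15)/500 + (V_1 - 0)/40 = 0
Collecting terms: 0.027 × V_1 = 0.03  =>  V_1 = 1.111 V
V_th = V_1 - V_2 = 1.111 - 0 = 1.111 V
Step 2 — R_th: zero the source — replace V1 by a short circuit (node 2 merges into node 0) — and find the resistance seen between A (node 1) and B (node 0).
Reduce the network between node 1 (A) and node 0 (B) by series/parallel combination:
  Rp1 = R1 ‖ R2 (parallel, both between nodes 0 and 1) = 1/(1/500 + 1/40) = 37.04 Ω
R_th = 37.04 Ω
I_n = V_th/R_th = 1.111/37.04 = 0.03 A, and R_n = R_th = 37.04 Ω

Final answer: I_n = 0.03 A, R_n = 37.04 Ω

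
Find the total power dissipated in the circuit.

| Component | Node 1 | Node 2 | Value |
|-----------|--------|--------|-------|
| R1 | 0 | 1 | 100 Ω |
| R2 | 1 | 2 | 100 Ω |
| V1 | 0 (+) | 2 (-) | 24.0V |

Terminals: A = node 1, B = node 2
Nodal analysis, taking node 2 as the 0 V reference.
Source V1 fixes V_0 = 24 V.
KCL at each unknown node (sum of currents leaving = 0; resistances in Ω):
  Node 1: (V_1 - 24)/100 + (V_1 - 0)/100 = 0
Collecting terms: 0.02 × V_1 = 0.24  =>  V_1 = 12 V
Power in each resistor, P = (ΔV)²/R:
  P_R1 = (24 - 12)²/100 = 1.44 W
  P_R2 = (12 - 0)²/100 = 1.44 W
P_total = P_R1 + P_R2 = 2.88 W

Final answer: 2.88 W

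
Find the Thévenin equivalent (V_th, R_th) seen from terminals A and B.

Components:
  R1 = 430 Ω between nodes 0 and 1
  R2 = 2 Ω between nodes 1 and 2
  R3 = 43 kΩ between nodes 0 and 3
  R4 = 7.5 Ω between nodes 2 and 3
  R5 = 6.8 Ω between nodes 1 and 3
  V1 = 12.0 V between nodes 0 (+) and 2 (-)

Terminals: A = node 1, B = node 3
Step 1 — V_th is the open-circuit voltage V_A - V_B (nothing connected across the terminals).
Nodal analysis, taking node 2 as the 0 V reference.
Source V1 fixes V_0 = 12 V.
KCL at each unknown node (sum of currents leaving = 0; resistances in Ω):
  Node 1: (V_1 - 12)/430 + (V_1 - 0)/2 + (V_1 - V_3)/6.8 = 0
  Node 3: (V_3 - 12)/43000 + (V_3 - 0)/7.5 + (V_3 - V_1)/6.8 = 0
Collecting terms (coefficients in siemens):
  0.6494·V_1 - 0.1471·V_3 = 0.02791
  0.2804·V_3 - 0.1471·V_1 = 0.0002791
Determinant D = (0.6494)(0.2804) - (-0.1471)(-0.1471) = 0.1605
V_1 = [(0.02791)(0.2804) - (-0.1471)(0.0002791)]/D = 0.04902 V
V_3 = [(0.6494)(0.0002791) - (0.02791)(-0.1471)]/D = 0.0267 V
V_th = V_1 - V_3 = 0.04902 - 0.0267 = 0.02232 V
Step 2 — R_th: zero the source — replace V1 by a short circuit (node 2 merges into node 0) — and find the resistance seen between A (node 1) and B (node 3).
Reduce the network between node 1 (A) and node 3 (B) by series/parallel combination:
  Rp1 = R1 ‖ R2 (parallel, both between nodes 0 and 1) = 1/(1/430 + 1/2) = 1.991 Ω
  Rp2 = R3 ‖ R4 (parallel, both between nodes 0 and 3) = 1/(1/43000 + 1/7.5) = 7.499 Ω
  Rs1 = Rp1 + Rp2 (series, joined only at node 0) = 1.991 + 7.499 = 9.489 Ω
  Rp3 = R5 ‖ Rs1 (parallel, both between nodes 1 and 3) = 1/(1/6.8 + 1/9.489) = 3.961 Ω
R_th = 3.961 Ω

Final answer: V_th = 0.02232 V, R_th = 3.961 Ω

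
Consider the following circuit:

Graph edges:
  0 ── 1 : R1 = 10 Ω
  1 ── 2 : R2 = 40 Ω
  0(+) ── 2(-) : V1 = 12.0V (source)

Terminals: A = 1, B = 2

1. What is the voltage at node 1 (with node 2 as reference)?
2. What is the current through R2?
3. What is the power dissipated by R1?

Nodal analysis, taking node 2 as the 0 V reference.
Source V1 fixes V_0 = 12 V.
KCL at each unknown node (sum of currents leaving = 0; resistances in Ω):
  Node 1: (V_1 - 12)/10 + (V_1 - 0)/40 = 0
Collecting terms: 0.125 × V_1 = 1.2  =>  V_1 = 9.6 V
Part 1:
  Read off the nodal solution: V_1 = 9.6 V
Part 2:
  I_R2 = (V_1 - V_2)/R2 = (9.6 - 0)/40 = 0.24 A
  Magnitude: I_R2 = 0.24 A
Part 3:
  I_R1 = (V_0 - V_1)/R1 = (12 - 9.6)/10 = 0.24 A
  P_R1 = I_R1² × R1 = (0.24)² × 10 = 0.576 W

Final answers:
1. V_1 = 9.6 V
2. I_R2 = 0.24 A
3. P_R1 = 0.576 W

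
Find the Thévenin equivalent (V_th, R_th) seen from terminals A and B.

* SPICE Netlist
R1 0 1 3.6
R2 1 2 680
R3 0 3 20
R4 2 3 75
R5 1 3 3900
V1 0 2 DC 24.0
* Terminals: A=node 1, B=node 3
Step 1 — V_th is the open-circuit voltage V_A - V_B (nothing connected across the terminals).
Nodal analysis, taking node 2 as the 0 V reference.
Source V1 fixes V_0 = 24 V.
KCL at each unknown node (sum of currents leaving = 0; resistances in Ω):
  Node 1: (V_1 - 24)/3.6 + (V_1 - 0)/680 + (V_1 - V_3)/3900 = 0
  Node 3: (V_3 - 24)/20 + (V_3 - 0)/75 + (V_3 - V_1)/3900 = 0
Collecting terms (coefficients in siemens):
  0.2795·V_1 - 0.0002564·V_3 = 6.667
  0.06359·V_3 - 0.0002564·V_1 = 1.2
Determinant D = (0.2795)(0.06359) - (-0.0002564)(-0.0002564) = 0.01777
V_1 = [(6.667)(0.06359) - (-0.0002564)(1.2)]/D = 23.87 V
V_3 = [(0.2795)(1.2) - (6.667)(-0.0002564)]/D = 18.97 V
V_th = V_1 - V_3 = 23.87 - 18.97 = 4.902 V
Step 2 — R_th: zero the source — replace V1 by a short circuit (node 2 merges into node 0) — and find the resistance seen between A (node 1) and B (node 3).
Reduce the network between node 1 (A) and node 3 (B) by series/parallel combination:
  Rp1 = R1 ‖ R2 (parallel, both between nodes 0 and 1) = 1/(1/3.6 + 1/680) = 3.581 Ω
  Rp2 = R3 ‖ R4 (parallel, both between nodes 0 and 3) = 1/(1/20 + 1/75) = 15.79 Ω
  Rs1 = Rp1 + Rp2 (series, joined only at node 0) = 3.581 + 15.79 = 19.37 Ω
  Rp3 = R5 ‖ Rs1 (parallel, both between nodes 1 and 3) = 1/(1/3900 + 1/19.37) = 19.27 Ω
R_th = 19.27 Ω

Final answer: V_th = 4.902 V, R_th = 19.27 Ω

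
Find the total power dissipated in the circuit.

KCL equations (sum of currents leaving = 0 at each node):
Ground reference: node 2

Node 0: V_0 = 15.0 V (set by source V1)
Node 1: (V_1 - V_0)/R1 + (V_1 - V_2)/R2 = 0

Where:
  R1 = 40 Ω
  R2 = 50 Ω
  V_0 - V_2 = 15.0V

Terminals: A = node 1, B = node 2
Nodal analysis, taking node 2 as the 0 V reference.
Source V1 fixes V_0 = 15 V.
KCL at each unknown node (sum of currents leaving = 0; resistances in Ω):
  Node 1: (V_1 - 15)/40 + (V_1 - 0)/50 = 0
Collecting terms: 0.045 × V_1 = 0.375  =>  V_1 = 8.333 V
Power in each resistor, P = (ΔV)²/R:
  P_R1 = (15 - 8.333)²/40 = 1.111 W
  P_R2 = (8.333 - 0)²/50 = 1.389 W
P_total = P_R1 + P_R2 = 2.5 W

Final answer: 2.5 W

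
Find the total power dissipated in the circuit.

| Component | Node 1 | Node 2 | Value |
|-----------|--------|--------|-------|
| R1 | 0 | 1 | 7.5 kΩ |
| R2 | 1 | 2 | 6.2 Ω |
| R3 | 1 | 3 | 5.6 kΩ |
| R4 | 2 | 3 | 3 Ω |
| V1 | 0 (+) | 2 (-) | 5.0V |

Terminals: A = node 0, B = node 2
Nodal analysis, taking node 2 as the 0 V reference.
Source V1 fixes V_0 = 5 V.
KCL at each unknown node (sum of currents leaving = 0; resistances in Ω):
  Node 1: (V_1 - 5)/7500 + (V_1 - 0)/6.2 + (V_1 - V_3)/5600 = 0
  Node 3: (V_3 - V_1)/5600 + (V_3 - 0)/3 = 0
Collecting terms (coefficients in siemens):
  0.1616·V_1 - 0.0001786·V_3 = 0.0006667
  0.3335·V_3 - 0.0001786·V_1 = 0
Determinant D = (0.1616)(0.3335) - (-0.0001786)(-0.0001786) = 0.0539
V_1 = [(0.0006667)(0.3335) - (-0.0001786)(0)]/D = 0.004125 V
V_3 = [(0.1616)(0) - (0.0006667)(-0.0001786)]/D = 0.000002209 V
Power in each resistor, P = (ΔV)²/R:
  P_R1 = (5 - 0.004125)²/7500 = 0.003328 W
  P_R2 = (0.004125 - 0)²/6.2 = 0.000002745 W
  P_R3 = (0.004125 - 0.000002209)²/5600 = 0.000000003036 W
  P_R4 = (0 - 0.000002209)²/3 = 0.000000000001626 W
P_total = P_R1 + P_R2 + P_R3 + P_R4 = 0.003331 W

Final answer: 0.003331 W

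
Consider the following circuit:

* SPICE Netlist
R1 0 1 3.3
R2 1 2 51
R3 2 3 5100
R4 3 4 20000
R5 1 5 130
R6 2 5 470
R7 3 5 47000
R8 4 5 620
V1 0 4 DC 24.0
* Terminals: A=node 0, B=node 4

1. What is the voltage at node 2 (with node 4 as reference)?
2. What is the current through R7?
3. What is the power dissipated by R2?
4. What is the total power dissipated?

Nodal analysis, taking node 4 as the 0 V reference.
Source V1 fixes V_0 = 24 V.
KCL at each unknown node (sum of currents leaving = 0; resistances in Ω):
  Node 1: (V_1 - 24)/3.3 + (V_1 - V_2)/51 + (V_1 - V_5)/130 = 0
  Node 2: (V_2 - V_1)/51 + (V_2 - V_3)/5100 + (V_2 - V_5)/470 = 0
  Node 3: (V_3 - V_2)/5100 + (V_3 - 0)/20000 + (V_3 - V_5)/47000 = 0
  Node 5: (V_5 - V_1)/130 + (V_5 - V_2)/470 + (V_5 - V_3)/47000 + (V_5 - 0)/620 = 0
Collecting terms (coefficients in siemens):
  0.3303·V_1 - 0.01961·V_2 - 0.007692·V_5 = 7.273
  0.02193·V_2 - 0.01961·V_1 - 0.0001961·V_3 - 0.002128·V_5 = 0
  0.0002674·V_3 - 0.0001961·V_2 - 0.00002128·V_5 = 0
  0.01145·V_5 - 0.007692·V_1 - 0.002128·V_2 - 0.00002128·V_3 = 0
Solving these 4 simultaneous equations (Gaussian elimination) gives:
  V_1 = 23.89 V, V_2 = 23.51 V, V_3 = 18.87 V, V_5 = 20.44 V
Part 1:
  Read off the nodal solution: V_2 = 23.51 V
Part 2:
  I_R7 = (V_3 - V_5)/R7 = (18.87 - 20.44)/47000 = -0.00003353 A
  Magnitude: I_R7 = 0.00003353 A
Part 3:
  I_R2 = (V_1 - V_2)/R2 = (23.89 - 23.51)/51 = 0.00743 A
  P_R2 = I_R2² × R2 = (0.00743)² × 51 = 0.002816 W
Part 4:
  Power in each resistor, P = (ΔV)²/R:
    P_R1 = (24 - 23.89)²/3.3 = 0.003797 W
    P_R2 = (23.89 - 23.51)²/51 = 0.002816 W
    P_R3 = (23.51 - 18.87)²/5100 = 0.004222 W
    P_R4 = (18.87 - 0)²/20000 = 0.0178 W
    P_R5 = (23.89 - 20.44)²/130 = 0.09121 W
    P_R6 = (23.51 - 20.44)²/470 = 0.01998 W
    P_R7 = (18.87 - 20.44)²/47000 = 0.00005284 W
    P_R8 = (0 - 20.44)²/620 = 0.6742 W
  P_total = P_R1 + P_R2 + P_R3 + P_R4 + P_R5 + P_R6 + P_R7 + P_R8 = 0.814 W

Final answers:
1. V_2 = 23.51 V
2. I_R7 = 3.353e-05 A
3. P_R2 = 0.002816 W
4. P_total = 0.814 W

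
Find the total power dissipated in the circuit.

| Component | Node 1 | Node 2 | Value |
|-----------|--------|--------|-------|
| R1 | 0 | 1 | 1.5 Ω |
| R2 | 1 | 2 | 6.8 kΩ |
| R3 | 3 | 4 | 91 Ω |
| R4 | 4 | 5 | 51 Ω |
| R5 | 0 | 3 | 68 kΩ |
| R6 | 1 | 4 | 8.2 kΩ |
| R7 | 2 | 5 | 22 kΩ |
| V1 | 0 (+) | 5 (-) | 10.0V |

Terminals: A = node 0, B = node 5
Nodal analysis, taking node 5 as the 0 V reference.
Source V1 fixes V_0 = 10 V.
KCL at each unknown node (sum of currents leaving = 0; resistances in Ω):
  Node 1: (V_1 - 10)/1.5 + (V_1 - V_2)/6800 + (V_1 - V_4)/8200 = 0
  Node 2: (V_2 - V_1)/6800 + (V_2 - 0)/22000 = 0
  Node 3: (V_3 - V_4)/91 + (V_3 - 10)/68000 = 0
  Node 4: (V_4 - V_3)/91 + (V_4 - 0)/51 + (V_4 - V_1)/8200 = 0
Collecting terms (coefficients in siemens):
  0.6669·V_1 - 0.0001471·V_2 - 0.000122·V_4 = 6.667
  0.0001925·V_2 - 0.0001471·V_1 = 0
  0.011·V_3 - 0.01099·V_4 = 0.0001471
  0.03072·V_4 - 0.000122·V_1 - 0.01099·V_3 = 0
Solving these 4 simultaneous equations (Gaussian elimination) gives:
  V_1 = 9.998 V, V_2 = 7.637 V, V_3 = 0.08246 V, V_4 = 0.06919 V
Power in each resistor, P = (ΔV)²/R:
  P_R1 = (10 - 9.998)²/1.5 = 0.000003641 W
  P_R2 = (9.998 - 7.637)²/6800 = 0.0008194 W
  P_R3 = (0.08246 - 0.06919)²/91 = 0.000001936 W
  P_R4 = (0.06919 - 0)²/51 = 0.00009386 W
  P_R5 = (10 - 0.08246)²/68000 = 0.001446 W
  P_R6 = (9.998 - 0.06919)²/8200 = 0.01202 W
  P_R7 = (7.637 - 0)²/22000 = 0.002651 W
P_total = P_R1 + P_R2 + P_R3 + P_R4 + P_R5 + P_R6 + P_R7 = 0.01704 W

Final answer: 0.01704 W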